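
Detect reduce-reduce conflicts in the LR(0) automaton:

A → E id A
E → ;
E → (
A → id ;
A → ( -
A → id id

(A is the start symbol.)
Augment with A' → A and build the canonical LR(0) collection (I0 = CLOSURE({[A' → . A]}), then GOTO on every symbol after a dot until no new states appear). It has 11 states:
  I0: { [A → . ( -], [A → . E id A], [A → . id ;], [A → . id id], [A' → . A], [E → . (], [E → . ;] }  — shift
  I1: { [A → ( . -], [E → ( .] }  — shift, reduce
  I2: { [E → ; .] }  — reduce
  I3: { [A' → A .] }  — accept
  I4: { [A → E . id A] }  — shift
  I5: { [A → id . ;], [A → id . id] }  — shift
  I6: { [A → id ; .] }  — reduce
  I7: { [A → id id .] }  — reduce
  I8: { [A → . ( -], [A → . E id A], [A → . id ;], [A → . id id], [A → E id . A], [E → . (], [E → . ;] }  — shift
  I9: { [A → E id A .] }  — reduce
  I10: { [A → ( - .] }  — reduce

No state contains more than one complete item.

Answer: No reduce-reduce conflicts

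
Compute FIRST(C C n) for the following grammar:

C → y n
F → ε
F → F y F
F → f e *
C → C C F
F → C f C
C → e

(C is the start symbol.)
{ 'e', 'y' }

FIRST sets of the non-terminals involved (from the grammar, by fixed-point iteration):
  FIRST(C) = { 'e', 'y' }

To compute FIRST(C C n), process the symbols left to right:
Symbol C is a non-terminal. Add FIRST(C) \ {ε} = { 'e', 'y' }
C is not nullable (ε ∉ FIRST(C)), so stop here.
FIRST(C C n) = { 'e', 'y' }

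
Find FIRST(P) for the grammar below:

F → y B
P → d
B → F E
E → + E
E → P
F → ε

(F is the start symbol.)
{ 'd' }

To compute FIRST(P), examine every production with P on the left-hand side, reading each right-hand side left to right until a non-nullable symbol is reached.

From P → d:
  - d is a terminal: add 'd' and stop

Collecting: FIRST(P) = { 'd' }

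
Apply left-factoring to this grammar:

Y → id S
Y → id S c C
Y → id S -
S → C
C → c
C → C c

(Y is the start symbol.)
Left-factoring transforms A → αβ₁ | αβ₂ into A → αA' and A' → β₁ | β₂
(α is the longest common prefix among the alternatives). Repeat until
no nonterminal has two alternatives with a common prefix.

Round 1: Y has alternatives sharing prefix 'id S'. Introduce Y': Y → id S Y'
  Add: Y' → ε
  Add: Y' → c C
  Add: Y' → -

No remaining common prefixes — done.

Resulting grammar:
Y → id S Y'
Y' → ε
Y' → c C
Y' → -
S → C
C → c
C → C c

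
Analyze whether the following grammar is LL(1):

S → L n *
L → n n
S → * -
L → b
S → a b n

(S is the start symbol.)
A grammar is LL(1) if for each non-terminal N with multiple productions, the predict sets of those productions are pairwise disjoint, where PREDICT(N → α) = (FIRST(α) \ {ε}) ∪ (FOLLOW(N) if α ⇒* ε).

Relevant sets:
  FIRST(L) = { 'b', 'n' }

For S:
  PREDICT(S → L n '*') = { 'b', 'n' }
  PREDICT(S → '*' '-') = { '*' }
  PREDICT(S → a b n) = { 'a' }
For L:
  PREDICT(L → n n) = { 'n' }
  PREDICT(L → b) = { 'b' }

All predict sets are disjoint. The grammar IS LL(1).

Answer: Yes, the grammar is LL(1).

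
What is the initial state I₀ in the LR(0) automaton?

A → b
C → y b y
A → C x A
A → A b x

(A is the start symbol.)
First, augment the grammar with A' → A
I₀ = CLOSURE({ [A' → . A] }):
  [A' → . A] has the dot before A: add [A → . b], [A → . C x A], [A → . A b x]
  [A → . C x A] has the dot before C: add [C → . y b y]
No further items can be added.

I₀ = { [A → . A b x], [A → . C x A], [A → . b], [A' → . A], [C → . y b y] }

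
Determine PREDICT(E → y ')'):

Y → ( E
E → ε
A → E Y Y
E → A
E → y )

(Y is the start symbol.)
PREDICT(E → y ')') = (FIRST(RHS) \ {ε}) ∪ (FOLLOW(E) if ε ∈ FIRST(RHS), i.e. RHS ⇒* ε)
FIRST(y ')') = { 'y' }
ε ∉ FIRST(y ')'), so FOLLOW(E) is not added.
PREDICT(E → y ')') = { 'y' }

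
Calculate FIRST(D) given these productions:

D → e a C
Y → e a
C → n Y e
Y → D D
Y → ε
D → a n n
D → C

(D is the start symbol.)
{ 'a', 'e', 'n' }

To compute FIRST(D), examine every production with D on the left-hand side, reading each right-hand side left to right until a non-nullable symbol is reached.

FIRST sets of the other non-terminals involved (by the same procedure, iterated to a fixed point):
  FIRST(C) = { 'n' }

From D → e a C:
  - e is a terminal: add 'e' and stop
From D → a n n:
  - a is a terminal: add 'a' and stop
From D → C:
  - C is a non-terminal: add FIRST(C) \ {ε} = { 'n' }
    C is not nullable, so stop

Collecting: FIRST(D) = { 'a', 'e', 'n' }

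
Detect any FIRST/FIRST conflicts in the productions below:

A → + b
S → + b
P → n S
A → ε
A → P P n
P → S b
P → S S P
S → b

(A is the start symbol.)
A FIRST/FIRST conflict occurs when two productions N → α and N → β for the same non-terminal have FIRST(α) ∩ FIRST(β) ≠ ∅ (with ε ∈ FIRST of a nullable right-hand side, so two nullable alternatives also conflict).

FIRST sets of the non-terminals at (or reachable through a nullable prefix from) the front of some alternative:
  FIRST(P) = { '+', 'b', 'n' }
  FIRST(S) = { '+', 'b' }

Productions for A:
  A → + b: FIRST = { '+' }
  A → ε: FIRST = { ε }
  A → P P n: FIRST = { '+', 'b', 'n' }
Productions for S:
  S → + b: FIRST = { '+' }
  S → b: FIRST = { 'b' }
Productions for P:
  P → n S: FIRST = { 'n' }
  P → S b: FIRST = { '+', 'b' }
  P → S S P: FIRST = { '+', 'b' }

Conflict for A: A → + b and A → P P n
  Overlap: { '+' }
Conflict for P: P → S b and P → S S P
  Overlap: { '+', 'b' }

Answer: Yes. A → '+' b / A → P P n on { '+' }; P → S b / P → S S P on { '+', 'b' }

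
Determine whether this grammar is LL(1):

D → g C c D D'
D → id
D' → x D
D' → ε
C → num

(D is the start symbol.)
A grammar is LL(1) if for each non-terminal N with multiple productions, the predict sets of those productions are pairwise disjoint, where PREDICT(N → α) = (FIRST(α) \ {ε}) ∪ (FOLLOW(N) if α ⇒* ε).

Relevant sets:
  FOLLOW(D') = { $, 'x' }

For D:
  PREDICT(D → g C c D D') = { 'g' }
  PREDICT(D → id) = { 'id' }
For D':
  PREDICT(D' → x D) = { 'x' }
  PREDICT(D' → ε) = { $, 'x' }
C has a single production, so nothing to check there.

Conflict found: Predict set conflict for D': { 'x' }
The grammar is NOT LL(1).

Answer: No. Predict set conflict for D': { 'x' }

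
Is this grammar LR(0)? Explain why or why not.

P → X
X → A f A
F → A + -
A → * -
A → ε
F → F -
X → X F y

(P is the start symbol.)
Augment with P' → P and build the canonical LR(0) collection (I0 = CLOSURE({[P' → . P]}), then GOTO on every symbol after a dot until no new states appear). It has 14 states:
  I0: { [A → . * -], [A → .], [P → . X], [P' → . P], [X → . A f A], [X → . X F y] }  — shift, reduce
  I1: { [A → * . -] }  — shift
  I2: { [X → A . f A] }  — shift
  I3: { [P' → P .] }  — accept
  I4: { [A → . * -], [A → .], [F → . A + -], [F → . F -], [P → X .], [X → X . F y] }  — shift, 2 reduces
  I5: { [F → A . + -] }  — shift
  I6: { [F → F . -], [X → X F . y] }  — shift
  I7: { [F → F - .] }  — reduce
  I8: { [X → X F y .] }  — reduce
  I9: { [F → A + . -] }  — shift
  I10: { [F → A + - .] }  — reduce
  I11: { [A → . * -], [A → .], [X → A f . A] }  — shift, reduce
  I12: { [X → A f A .] }  — reduce
  I13: { [A → * - .] }  — reduce

Conflict in state I0:
  Shift-reduce conflict between [A → .] and [A → . * -]
So the grammar is NOT LR(0).

Answer: No. Shift-reduce conflict between [A → .] and [A → . * -]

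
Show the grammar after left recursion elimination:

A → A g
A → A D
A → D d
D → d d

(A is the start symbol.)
A → D d A'
A' → g A'
A' → D A'
A' → ε
D → d d

A is directly left-recursive. The standard transformation for
  A → A α₁ | ... | A α_m | β₁ | ... | β_n
is
  A  → β₁ A' | ... | β_n A'
  A' → α₁ A' | ... | α_m A' | ε

A → D d becomes A → D d A'
A → A g becomes A' → g A'
A → A D becomes A' → D A'
Add A' → ε

Productions for other non-terminals are unchanged:
  D → d d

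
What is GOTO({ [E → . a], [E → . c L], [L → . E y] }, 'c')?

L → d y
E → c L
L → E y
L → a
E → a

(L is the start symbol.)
{ [E → . a], [E → . c L], [E → c . L], [L → . E y], [L → . a], [L → . d y] }

GOTO(I, 'c') = CLOSURE({ [A → αX.β] : [A → α.Xβ] ∈ I, X = 'c' })

Items with dot before 'c', with the dot advanced:
  [E → . c L] → [E → c . L]
Closure of the advanced items:
  [E → c . L] has the dot before L: add [L → . d y], [L → . E y], [L → . a]
  [L → . E y] has the dot before E: add [E → . c L], [E → . a]

GOTO = { [E → . a], [E → . c L], [E → c . L], [L → . E y], [L → . a], [L → . d y] }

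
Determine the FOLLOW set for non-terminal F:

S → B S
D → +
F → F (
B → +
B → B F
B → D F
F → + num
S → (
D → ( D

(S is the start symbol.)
{ '(', '+' }

To compute FOLLOW(F), find every occurrence of F on a right-hand side N → α F β: add FIRST(β) \ {ε}, and if β is empty or nullable also add FOLLOW(N). Iterate to a fixed point.

In F → F (: F is followed by '(', add FIRST('(') \ {ε} = { '(' }
In B → B F: F is at the end, add FOLLOW(B)
In B → D F: F is at the end, add FOLLOW(B)

The FOLLOW sets referred to above (computed the same way, to a fixed point):
  FOLLOW(B) = { '(', '+' }

Taking the union: FOLLOW(F) = { '(', '+' }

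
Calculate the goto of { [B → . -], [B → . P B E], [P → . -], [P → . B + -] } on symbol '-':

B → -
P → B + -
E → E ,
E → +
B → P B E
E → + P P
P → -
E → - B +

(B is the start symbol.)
{ [B → - .], [P → - .] }

GOTO(I, '-') = CLOSURE({ [A → αX.β] : [A → α.Xβ] ∈ I, X = '-' })

Items with dot before '-', with the dot advanced:
  [B → . -] → [B → - .]
  [P → . -] → [P → - .]
Closure adds nothing (no advanced item has the dot before a non-terminal).

GOTO = { [B → - .], [P → - .] }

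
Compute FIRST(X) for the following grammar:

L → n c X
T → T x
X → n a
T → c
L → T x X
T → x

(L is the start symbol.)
To compute FIRST(X), examine every production with X on the left-hand side, reading each right-hand side left to right until a non-nullable symbol is reached.

From X → n a:
  - n is a terminal: add 'n' and stop

Collecting: FIRST(X) = { 'n' }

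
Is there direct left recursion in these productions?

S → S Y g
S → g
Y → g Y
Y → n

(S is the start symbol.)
Yes, S is left-recursive

S → S Y g: LEFT RECURSIVE (starts with S)
S → g: starts with g
Y → g Y: starts with g
Y → n: starts with n

The grammar has direct left recursion on: S.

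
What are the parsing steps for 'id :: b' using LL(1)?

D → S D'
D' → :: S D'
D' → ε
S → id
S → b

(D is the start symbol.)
LL(1) parsing maintains a stack (initially the start symbol over $) and the input. At each step: if the stack top is a terminal, match it against the current input token; if it is a non-terminal N, replace it with the RHS of M[N, lookahead] (the unique production whose predict set contains the lookahead).

Stack is shown with the top on the left.

Stack      Input      Action
----------------------------
D $        id :: b $  output D → S D'
S D' $     id :: b $  output S → id
id D' $    id :: b $  match 'id'
D' $       :: b $     output D' → :: S D'
:: S D' $  :: b $     match '::'
S D' $     b $        output S → b
b D' $     b $        match 'b'
D' $       $          output D' → ε
$          $          accept

The string is accepted.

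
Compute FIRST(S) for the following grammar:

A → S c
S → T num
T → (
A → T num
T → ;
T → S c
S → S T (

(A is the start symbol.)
To compute FIRST(S), examine every production with S on the left-hand side, reading each right-hand side left to right until a non-nullable symbol is reached.

FIRST sets of the other non-terminals involved (by the same procedure, iterated to a fixed point):
  FIRST(T) = { '(', ';' }

From S → T num:
  - T is a non-terminal: add FIRST(T) \ {ε} = { '(', ';' }
    T is not nullable, so stop
From S → S T (:
  - S is the symbol being defined: contributes nothing new
    S is not nullable, so stop

Collecting: FIRST(S) = { '(', ';' }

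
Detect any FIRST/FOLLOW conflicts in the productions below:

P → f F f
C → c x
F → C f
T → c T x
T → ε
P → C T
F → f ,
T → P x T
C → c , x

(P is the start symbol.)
No FIRST/FOLLOW conflicts.

A FIRST/FOLLOW conflict occurs when a non-terminal N has a nullable alternative N → β (β ⇒* ε) and another alternative N → α with FIRST(α) ∩ FOLLOW(N) ≠ ∅: on such a lookahead the parser cannot decide between expanding α and letting N vanish via β.

Nullable non-terminals: T.
FIRST sets used below: FIRST(P) = { 'c', 'f' }

T: nullable alternative(s) T → ε; FOLLOW(T) = { $, 'x' }
  T → c T x: FIRST \ {ε} = { 'c' } — disjoint from FOLLOW(T)
  T → ε: FIRST \ {ε} = { } — this is the only nullable alternative, skip
  T → P x T: FIRST \ {ε} = { 'c', 'f' } — disjoint from FOLLOW(T)

C, F, P have no nullable alternative, so no FIRST/FOLLOW check is needed there.

No FIRST/FOLLOW conflicts found.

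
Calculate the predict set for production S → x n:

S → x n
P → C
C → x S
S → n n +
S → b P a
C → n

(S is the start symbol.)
PREDICT(S → x n) = (FIRST(RHS) \ {ε}) ∪ (FOLLOW(S) if ε ∈ FIRST(RHS), i.e. RHS ⇒* ε)
FIRST(x n) = { 'x' }
ε ∉ FIRST(x n), so FOLLOW(S) is not added.
PREDICT(S → x n) = { 'x' }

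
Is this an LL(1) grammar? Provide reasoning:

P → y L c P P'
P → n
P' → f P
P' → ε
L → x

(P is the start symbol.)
No. Predict set conflict for P': { 'f' }

A grammar is LL(1) if for each non-terminal N with multiple productions, the predict sets of those productions are pairwise disjoint, where PREDICT(N → α) = (FIRST(α) \ {ε}) ∪ (FOLLOW(N) if α ⇒* ε).

Relevant sets:
  FOLLOW(P') = { $, 'f' }

For P:
  PREDICT(P → y L c P P') = { 'y' }
  PREDICT(P → n) = { 'n' }
For P':
  PREDICT(P' → f P) = { 'f' }
  PREDICT(P' → ε) = { $, 'f' }
L has a single production, so nothing to check there.

Conflict found: Predict set conflict for P': { 'f' }
The grammar is NOT LL(1).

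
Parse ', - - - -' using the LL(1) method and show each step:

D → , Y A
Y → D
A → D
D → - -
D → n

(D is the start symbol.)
LL(1) parsing maintains a stack (initially the start symbol over $) and the input. At each step: if the stack top is a terminal, match it against the current input token; if it is a non-terminal N, replace it with the RHS of M[N, lookahead] (the unique production whose predict set contains the lookahead).

Stack is shown with the top on the left.

Stack    Input        Action
----------------------------
D $      , - - - - $  output D → , Y A
, Y A $  , - - - - $  match ','
Y A $    - - - - $    output Y → D
D A $    - - - - $    output D → - -
- - A $  - - - - $    match '-'
- A $    - - - $      match '-'
A $      - - $        output A → D
D $      - - $        output D → - -
- - $    - - $        match '-'
- $      - $          match '-'
$        $            accept

The string is accepted.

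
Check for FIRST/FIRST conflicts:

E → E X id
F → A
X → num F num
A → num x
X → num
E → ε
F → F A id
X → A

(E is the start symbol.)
A FIRST/FIRST conflict occurs when two productions N → α and N → β for the same non-terminal have FIRST(α) ∩ FIRST(β) ≠ ∅ (with ε ∈ FIRST of a nullable right-hand side, so two nullable alternatives also conflict).

FIRST sets of the non-terminals at (or reachable through a nullable prefix from) the front of some alternative:
  FIRST(E) = { 'num', ε }
  FIRST(X) = { 'num' }
  FIRST(A) = { 'num' }
  FIRST(F) = { 'num' }

Productions for E:
  E → E X id: FIRST = { 'num' }
  E → ε: FIRST = { ε }
Productions for F:
  F → A: FIRST = { 'num' }
  F → F A id: FIRST = { 'num' }
Productions for X:
  X → num F num: FIRST = { 'num' }
  X → num: FIRST = { 'num' }
  X → A: FIRST = { 'num' }
A has only one production, so no FIRST/FIRST conflict is possible there.

Conflict for F: F → A and F → F A id
  Overlap: { 'num' }
Conflict for X: X → num F num and X → num
  Overlap: { 'num' }
Conflict for X: X → num F num and X → A
  Overlap: { 'num' }
Conflict for X: X → num and X → A
  Overlap: { 'num' }

Answer: Yes. F → A / F → F A id on { 'num' }; X → num F num / X → num on { 'num' }; X → num F num / X → A on { 'num' }; X → num / X → A on { 'num' }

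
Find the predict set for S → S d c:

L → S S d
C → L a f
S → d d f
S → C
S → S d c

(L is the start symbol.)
{ 'd' }

PREDICT(S → S d c) = (FIRST(RHS) \ {ε}) ∪ (FOLLOW(S) if ε ∈ FIRST(RHS), i.e. RHS ⇒* ε)
FIRST(S) = { 'd' }
FIRST(S d c) = { 'd' }
ε ∉ FIRST(S d c), so FOLLOW(S) is not added.
PREDICT(S → S d c) = { 'd' }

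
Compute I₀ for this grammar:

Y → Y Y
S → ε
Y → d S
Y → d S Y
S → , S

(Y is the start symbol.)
{ [Y → . Y Y], [Y → . d S Y], [Y → . d S], [Y' → . Y] }

First, augment the grammar with Y' → Y
I₀ = CLOSURE({ [Y' → . Y] }):
  [Y' → . Y] has the dot before Y: add [Y → . Y Y], [Y → . d S], [Y → . d S Y]
No further items can be added.

I₀ = { [Y → . Y Y], [Y → . d S Y], [Y → . d S], [Y' → . Y] }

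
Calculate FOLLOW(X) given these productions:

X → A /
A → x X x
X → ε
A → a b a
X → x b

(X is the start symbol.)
X is the start symbol, so $ ∈ FOLLOW(X).
In A → x X x: X is followed by x, add FIRST(x) \ {ε} = { 'x' }

Taking the union: FOLLOW(X) = { $, 'x' }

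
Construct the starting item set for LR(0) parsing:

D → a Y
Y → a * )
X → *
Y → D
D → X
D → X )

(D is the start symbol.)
{ [D → . X )], [D → . X], [D → . a Y], [D' → . D], [X → . *] }

First, augment the grammar with D' → D
I₀ = CLOSURE({ [D' → . D] }):
  [D' → . D] has the dot before D: add [D → . a Y], [D → . X], [D → . X )]
  [D → . X] has the dot before X: add [X → . *]
No further items can be added.

I₀ = { [D → . X )], [D → . X], [D → . a Y], [D' → . D], [X → . *] }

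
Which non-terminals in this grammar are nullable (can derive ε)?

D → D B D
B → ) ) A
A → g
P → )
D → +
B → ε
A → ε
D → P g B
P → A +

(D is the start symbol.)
A non-terminal is nullable if it can derive ε (the empty string): either it has an ε-production, or it has a production whose right-hand side consists entirely of nullable non-terminals.

ε-productions: B → ε, A → ε
So B, A are immediately nullable.
No further non-terminal can be added: every production for the remaining non-terminals contains a terminal or a non-nullable non-terminal.
Nullable = { 'A', 'B' }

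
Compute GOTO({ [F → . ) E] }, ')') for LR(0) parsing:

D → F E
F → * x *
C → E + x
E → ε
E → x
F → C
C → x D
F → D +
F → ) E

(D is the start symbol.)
{ [E → . x], [E → .], [F → ) . E] }

GOTO(I, ')') = CLOSURE({ [A → αX.β] : [A → α.Xβ] ∈ I, X = ')' })

Items with dot before ')', with the dot advanced:
  [F → . ) E] → [F → ) . E]
Closure of the advanced items:
  [F → ) . E] has the dot before E: add [E → .], [E → . x]

GOTO = { [E → . x], [E → .], [F → ) . E] }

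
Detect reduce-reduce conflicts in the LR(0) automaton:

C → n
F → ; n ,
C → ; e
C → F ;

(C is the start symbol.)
A reduce-reduce conflict occurs when an LR(0) state has two complete items [A → α .] and [B → β .] — both call for a reduction, and with no lookahead the parser cannot choose between them.

Augment with C' → C and build the canonical LR(0) collection (I0 = CLOSURE({[C' → . C]}), then GOTO on every symbol after a dot until no new states appear). It has 9 states:
  I0: { [C → . ; e], [C → . F ;], [C → . n], [C' → . C], [F → . ; n ,] }  — shift
  I1: { [C → ; . e], [F → ; . n ,] }  — shift
  I2: { [C' → C .] }  — accept
  I3: { [C → F . ;] }  — shift
  I4: { [C → n .] }  — reduce
  I5: { [C → F ; .] }  — reduce
  I6: { [C → ; e .] }  — reduce
  I7: { [F → ; n . ,] }  — shift
  I8: { [F → ; n , .] }  — reduce

No state contains more than one complete item.

Answer: No reduce-reduce conflicts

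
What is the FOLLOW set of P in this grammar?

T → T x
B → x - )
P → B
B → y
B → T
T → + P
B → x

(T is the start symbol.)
To compute FOLLOW(P), find every occurrence of P on a right-hand side N → α P β: add FIRST(β) \ {ε}, and if β is empty or nullable also add FOLLOW(N). Iterate to a fixed point.

In T → + P: P is at the end, add FOLLOW(T)

The FOLLOW sets referred to above (computed the same way, to a fixed point):
  FOLLOW(T) = { $, 'x' }

Taking the union: FOLLOW(P) = { $, 'x' }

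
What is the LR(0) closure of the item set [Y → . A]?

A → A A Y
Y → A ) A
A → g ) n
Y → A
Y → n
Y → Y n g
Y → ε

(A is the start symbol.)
{ [A → . A A Y], [A → . g ) n], [Y → . A] }

To compute CLOSURE, for each item [A → α.Bβ] where B is a non-terminal, add [B → .γ] for all productions B → γ; repeat for the newly added items until nothing changes.

Start with: [Y → . A]
  [Y → . A] has the dot before A: add [A → . A A Y], [A → . g ) n]
No further items can be added.

CLOSURE = { [A → . A A Y], [A → . g ) n], [Y → . A] }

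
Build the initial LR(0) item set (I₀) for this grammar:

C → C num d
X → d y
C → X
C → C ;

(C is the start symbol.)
{ [C → . C ;], [C → . C num d], [C → . X], [C' → . C], [X → . d y] }

First, augment the grammar with C' → C
I₀ = CLOSURE({ [C' → . C] }):
  [C' → . C] has the dot before C: add [C → . C num d], [C → . X], [C → . C ;]
  [C → . X] has the dot before X: add [X → . d y]
No further items can be added.

I₀ = { [C → . C ;], [C → . C num d], [C → . X], [C' → . C], [X → . d y] }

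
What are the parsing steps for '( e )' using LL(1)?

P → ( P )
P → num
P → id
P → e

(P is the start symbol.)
LL(1) parsing maintains a stack (initially the start symbol over $) and the input. At each step: if the stack top is a terminal, match it against the current input token; if it is a non-terminal N, replace it with the RHS of M[N, lookahead] (the unique production whose predict set contains the lookahead).

Stack is shown with the top on the left.

Stack    Input    Action
------------------------
P $      ( e ) $  output P → ( P )
( P ) $  ( e ) $  match '('
P ) $    e ) $    output P → e
e ) $    e ) $    match 'e'
) $      ) $      match ')'
$        $        accept

The string is accepted.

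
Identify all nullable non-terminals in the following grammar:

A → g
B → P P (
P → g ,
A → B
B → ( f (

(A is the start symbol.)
A non-terminal is nullable if it can derive ε (the empty string): either it has an ε-production, or it has a production whose right-hand side consists entirely of nullable non-terminals.

There are no ε-productions, so no non-terminal can derive ε.
No non-terminals are nullable.

Answer: None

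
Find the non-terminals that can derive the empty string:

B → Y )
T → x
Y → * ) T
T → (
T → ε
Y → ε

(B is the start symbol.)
A non-terminal is nullable if it can derive ε (the empty string): either it has an ε-production, or it has a production whose right-hand side consists entirely of nullable non-terminals.

ε-productions: T → ε, Y → ε
So T, Y are immediately nullable.
No further non-terminal can be added: every production for the remaining non-terminals contains a terminal or a non-nullable non-terminal.
Nullable = { 'T', 'Y' }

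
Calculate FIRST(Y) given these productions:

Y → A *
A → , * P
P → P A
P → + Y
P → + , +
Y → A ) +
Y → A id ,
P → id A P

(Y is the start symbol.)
FIRST sets of the other non-terminals involved (by the same procedure, iterated to a fixed point):
  FIRST(A) = { ',' }

From Y → A *:
  - A is a non-terminal: add FIRST(A) \ {ε} = { ',' }
    A is not nullable, so stop
From Y → A ) +:
  - A is a non-terminal: add FIRST(A) \ {ε} = { ',' }
    A is not nullable, so stop
From Y → A id ,:
  - A is a non-terminal: add FIRST(A) \ {ε} = { ',' }
    A is not nullable, so stop

Collecting: FIRST(Y) = { ',' }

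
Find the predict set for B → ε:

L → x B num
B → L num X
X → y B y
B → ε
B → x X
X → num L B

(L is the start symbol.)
PREDICT(B → ε) = (FIRST(RHS) \ {ε}) ∪ (FOLLOW(B) if ε ∈ FIRST(RHS), i.e. RHS ⇒* ε)
The right-hand side is ε (FIRST(ε) = { ε }), so the predict set is FOLLOW(B) = { 'num', 'y' }
PREDICT(B → ε) = { 'num', 'y' }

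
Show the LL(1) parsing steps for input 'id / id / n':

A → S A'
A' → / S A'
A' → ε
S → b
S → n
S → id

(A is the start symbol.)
LL(1) parsing maintains a stack (initially the start symbol over $) and the input. At each step: if the stack top is a terminal, match it against the current input token; if it is a non-terminal N, replace it with the RHS of M[N, lookahead] (the unique production whose predict set contains the lookahead).

Stack is shown with the top on the left.

Stack     Input          Action
-------------------------------
A $       id / id / n $  output A → S A'
S A' $    id / id / n $  output S → id
id A' $   id / id / n $  match 'id'
A' $      / id / n $     output A' → / S A'
/ S A' $  / id / n $     match '/'
S A' $    id / n $       output S → id
id A' $   id / n $       match 'id'
A' $      / n $          output A' → / S A'
/ S A' $  / n $          match '/'
S A' $    n $            output S → n
n A' $    n $            match 'n'
A' $      $              output A' → ε
$         $              accept

The string is accepted.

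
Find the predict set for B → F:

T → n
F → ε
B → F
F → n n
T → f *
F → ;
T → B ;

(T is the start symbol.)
PREDICT(B → F) = (FIRST(RHS) \ {ε}) ∪ (FOLLOW(B) if ε ∈ FIRST(RHS), i.e. RHS ⇒* ε)
FIRST(F) = { ';', 'n', ε }
FIRST(F) = { ';', 'n', ε }
ε ∈ FIRST(F) (the right-hand side is nullable), so add FOLLOW(B) = { ';' }
PREDICT(B → F) = { ';', 'n' }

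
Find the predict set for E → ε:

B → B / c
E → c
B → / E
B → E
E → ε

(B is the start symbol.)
{ $, '/' }

PREDICT(E → ε) = (FIRST(RHS) \ {ε}) ∪ (FOLLOW(E) if ε ∈ FIRST(RHS), i.e. RHS ⇒* ε)
The right-hand side is ε (FIRST(ε) = { ε }), so the predict set is FOLLOW(E) = { $, '/' }
PREDICT(E → ε) = { $, '/' }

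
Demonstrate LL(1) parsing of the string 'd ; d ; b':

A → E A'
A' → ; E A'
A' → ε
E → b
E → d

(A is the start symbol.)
Stack is shown with the top on the left.

Stack     Input        Action
-----------------------------
A $       d ; d ; b $  output A → E A'
E A' $    d ; d ; b $  output E → d
d A' $    d ; d ; b $  match 'd'
A' $      ; d ; b $    output A' → ; E A'
; E A' $  ; d ; b $    match ';'
E A' $    d ; b $      output E → d
d A' $    d ; b $      match 'd'
A' $      ; b $        output A' → ; E A'
; E A' $  ; b $        match ';'
E A' $    b $          output E → b
b A' $    b $          match 'b'
A' $      $            output A' → ε
$         $            accept

The string is accepted.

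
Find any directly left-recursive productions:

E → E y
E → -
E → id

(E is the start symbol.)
Direct left recursion occurs when N → N α for some non-terminal N (the right-hand side begins with the left-hand side itself).

E → E y: LEFT RECURSIVE (starts with E)
E → -: starts with '-'
E → id: starts with id

The grammar has direct left recursion on: E.

Answer: Yes, E is left-recursive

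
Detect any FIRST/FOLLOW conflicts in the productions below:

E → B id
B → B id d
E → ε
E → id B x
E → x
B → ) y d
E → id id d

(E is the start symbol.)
A FIRST/FOLLOW conflict occurs when a non-terminal N has a nullable alternative N → β (β ⇒* ε) and another alternative N → α with FIRST(α) ∩ FOLLOW(N) ≠ ∅: on such a lookahead the parser cannot decide between expanding α and letting N vanish via β.

Nullable non-terminals: E.
FIRST sets used below: FIRST(B) = { ')' }

E: nullable alternative(s) E → ε; FOLLOW(E) = { $ }
  E → B id: FIRST \ {ε} = { ')' } — disjoint from FOLLOW(E)
  E → ε: FIRST \ {ε} = { } — this is the only nullable alternative, skip
  E → id B x: FIRST \ {ε} = { 'id' } — disjoint from FOLLOW(E)
  E → x: FIRST \ {ε} = { 'x' } — disjoint from FOLLOW(E)
  E → id id d: FIRST \ {ε} = { 'id' } — disjoint from FOLLOW(E)

B has no nullable alternative, so no FIRST/FOLLOW check is needed there.

No FIRST/FOLLOW conflicts found.

Answer: No FIRST/FOLLOW conflicts.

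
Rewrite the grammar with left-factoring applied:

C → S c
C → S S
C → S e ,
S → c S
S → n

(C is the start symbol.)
Left-factoring transforms A → αβ₁ | αβ₂ into A → αA' and A' → β₁ | β₂
(α is the longest common prefix among the alternatives). Repeat until
no nonterminal has two alternatives with a common prefix.

Round 1: C has alternatives sharing prefix 'S'. Introduce C': C → S C'
  Add: C' → c
  Add: C' → S
  Add: C' → e ,

No remaining common prefixes — done.

Resulting grammar:
C → S C'
C' → c
C' → S
C' → e ,
S → c S
S → n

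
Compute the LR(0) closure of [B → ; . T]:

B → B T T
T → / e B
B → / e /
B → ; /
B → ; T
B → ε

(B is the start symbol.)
Start with: [B → ; . T]
  [B → ; . T] has the dot before T: add [T → . / e B]
No further items can be added.

CLOSURE = { [B → ; . T], [T → . / e B] }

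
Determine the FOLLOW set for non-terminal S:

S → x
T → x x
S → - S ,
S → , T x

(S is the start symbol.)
{ $, ',' }

To compute FOLLOW(S), find every occurrence of S on a right-hand side N → α S β: add FIRST(β) \ {ε}, and if β is empty or nullable also add FOLLOW(N). Iterate to a fixed point.

S is the start symbol, so $ ∈ FOLLOW(S).
In S → - S ,: S is followed by ',', add FIRST(',') \ {ε} = { ',' }

Taking the union: FOLLOW(S) = { $, ',' }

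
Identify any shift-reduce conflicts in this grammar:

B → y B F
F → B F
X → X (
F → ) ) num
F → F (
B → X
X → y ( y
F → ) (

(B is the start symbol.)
Augment with B' → B and build the canonical LR(0) collection (I0 = CLOSURE({[B' → . B]}), then GOTO on every symbol after a dot until no new states appear). It has 16 states:
  I0: { [B → . X], [B → . y B F], [B' → . B], [X → . X (], [X → . y ( y] }  — shift
  I1: { [B' → B .] }  — accept
  I2: { [B → X .], [X → X . (] }  — shift, reduce
  I3: { [B → . X], [B → . y B F], [B → y . B F], [X → . X (], [X → . y ( y], [X → y . ( y] }  — shift
  I4: { [X → y ( . y] }  — shift
  I5: { [B → . X], [B → . y B F], [B → y B . F], [F → . ) (], [F → . ) ) num], [F → . B F], [F → . F (], [X → . X (], [X → . y ( y] }  — shift
  I6: { [F → ) . (], [F → ) . ) num] }  — shift
  I7: { [B → . X], [B → . y B F], [F → . ) (], [F → . ) ) num], [F → . B F], [F → . F (], [F → B . F], [X → . X (], [X → . y ( y] }  — shift
  I8: { [B → y B F .], [F → F . (] }  — shift, reduce
  I9: { [F → F ( .] }  — reduce
  I10: { [F → B F .], [F → F . (] }  — shift, reduce
  I11: { [F → ) ( .] }  — reduce
  I12: { [F → ) ) . num] }  — shift
  I13: { [F → ) ) num .] }  — reduce
  I14: { [X → y ( y .] }  — reduce
  I15: { [X → X ( .] }  — reduce

I2 contains reduce item [B → X .] and shift item [X → X . (] — shift-reduce conflict.
I8 contains reduce item [B → y B F .] and shift item [F → F . (] — shift-reduce conflict.
I10 contains reduce item [F → B F .] and shift item [F → F . (] — shift-reduce conflict.

Answer: Yes — I2: [B → X .] vs [X → X . (]; I8: [B → y B F .] vs [F → F . (]; I10: [F → B F .] vs [F → F . (]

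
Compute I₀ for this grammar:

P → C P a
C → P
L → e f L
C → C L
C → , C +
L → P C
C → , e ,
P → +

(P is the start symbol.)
First, augment the grammar with P' → P
I₀ = CLOSURE({ [P' → . P] }):
  [P' → . P] has the dot before P: add [P → . C P a], [P → . +]
  [P → . C P a] has the dot before C: add [C → . P], [C → . C L], [C → . , C +], [C → . , e ,]
No further items can be added.

I₀ = { [C → . , C +], [C → . , e ,], [C → . C L], [C → . P], [P → . +], [P → . C P a], [P' → . P] }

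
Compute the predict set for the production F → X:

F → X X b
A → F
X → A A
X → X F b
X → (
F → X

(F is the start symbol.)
PREDICT(F → X) = (FIRST(RHS) \ {ε}) ∪ (FOLLOW(F) if ε ∈ FIRST(RHS), i.e. RHS ⇒* ε)
FIRST(X) = { '(' }
FIRST(X) = { '(' }
ε ∉ FIRST(X), so FOLLOW(F) is not added.
PREDICT(F → X) = { '(' }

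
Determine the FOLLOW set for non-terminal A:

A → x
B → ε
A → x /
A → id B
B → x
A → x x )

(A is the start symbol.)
{ $ }

A is the start symbol, so $ ∈ FOLLOW(A).
A does not occur on any right-hand side.

Taking the union: FOLLOW(A) = { $ }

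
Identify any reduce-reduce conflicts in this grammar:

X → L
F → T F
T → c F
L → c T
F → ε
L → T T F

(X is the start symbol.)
Yes — I6: [F → .] vs [L → c T .]

A reduce-reduce conflict occurs when an LR(0) state has two complete items [A → α .] and [B → β .] — both call for a reduction, and with no lookahead the parser cannot choose between them.

Augment with X' → X and build the canonical LR(0) collection (I0 = CLOSURE({[X' → . X]}), then GOTO on every symbol after a dot until no new states appear). It has 12 states:
  I0: { [L → . T T F], [L → . c T], [T → . c F], [X → . L], [X' → . X] }  — shift
  I1: { [X → L .] }  — reduce
  I2: { [L → T . T F], [T → . c F] }  — shift
  I3: { [X' → X .] }  — accept
  I4: { [F → . T F], [F → .], [L → c . T], [T → . c F], [T → c . F] }  — shift, reduce
  I5: { [T → c F .] }  — reduce
  I6: { [F → . T F], [F → .], [F → T . F], [L → c T .], [T → . c F] }  — shift, 2 reduces
  I7: { [F → . T F], [F → .], [T → . c F], [T → c . F] }  — shift, reduce
  I8: { [F → . T F], [F → .], [F → T . F], [T → . c F] }  — shift, reduce
  I9: { [F → T F .] }  — reduce
  I10: { [F → . T F], [F → .], [L → T T . F], [T → . c F] }  — shift, reduce
  I11: { [L → T T F .] }  — reduce

I6 contains complete items [F → .], [L → c T .] — reduce-reduce conflict.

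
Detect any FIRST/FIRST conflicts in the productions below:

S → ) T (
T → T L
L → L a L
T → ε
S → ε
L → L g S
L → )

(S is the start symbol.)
A FIRST/FIRST conflict occurs when two productions N → α and N → β for the same non-terminal have FIRST(α) ∩ FIRST(β) ≠ ∅ (with ε ∈ FIRST of a nullable right-hand side, so two nullable alternatives also conflict).

FIRST sets of the non-terminals at (or reachable through a nullable prefix from) the front of some alternative:
  FIRST(T) = { ')', ε }
  FIRST(L) = { ')' }

Productions for S:
  S → ) T (: FIRST = { ')' }
  S → ε: FIRST = { ε }
Productions for T:
  T → T L: FIRST = { ')' }
  T → ε: FIRST = { ε }
Productions for L:
  L → L a L: FIRST = { ')' }
  L → L g S: FIRST = { ')' }
  L → ): FIRST = { ')' }

Conflict for L: L → L a L and L → L g S
  Overlap: { ')' }
Conflict for L: L → L a L and L → )
  Overlap: { ')' }
Conflict for L: L → L g S and L → )
  Overlap: { ')' }

Answer: Yes. L → L a L / L → L g S on { ')' }; L → L a L / L → ')' on { ')' }; L → L g S / L → ')' on { ')' }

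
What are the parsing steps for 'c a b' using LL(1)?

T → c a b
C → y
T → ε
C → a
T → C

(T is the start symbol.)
LL(1) parsing maintains a stack (initially the start symbol over $) and the input. At each step: if the stack top is a terminal, match it against the current input token; if it is a non-terminal N, replace it with the RHS of M[N, lookahead] (the unique production whose predict set contains the lookahead).

Stack is shown with the top on the left.

Stack    Input    Action
------------------------
T $      c a b $  output T → c a b
c a b $  c a b $  match 'c'
a b $    a b $    match 'a'
b $      b $      match 'b'
$        $        accept

The string is accepted.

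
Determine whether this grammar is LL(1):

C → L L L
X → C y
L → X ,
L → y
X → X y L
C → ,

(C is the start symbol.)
No. Predict set conflict for C: { ',' }

A grammar is LL(1) if for each non-terminal N with multiple productions, the predict sets of those productions are pairwise disjoint, where PREDICT(N → α) = (FIRST(α) \ {ε}) ∪ (FOLLOW(N) if α ⇒* ε).

Relevant sets:
  FIRST(L) = { ',', 'y' }
  FIRST(C) = { ',', 'y' }
  FIRST(X) = { ',', 'y' }

For C:
  PREDICT(C → L L L) = { ',', 'y' }
  PREDICT(C → ',') = { ',' }
For X:
  PREDICT(X → C y) = { ',', 'y' }
  PREDICT(X → X y L) = { ',', 'y' }
For L:
  PREDICT(L → X ',') = { ',', 'y' }
  PREDICT(L → y) = { 'y' }

Conflict found: Predict set conflict for C: { ',' }
The grammar is NOT LL(1).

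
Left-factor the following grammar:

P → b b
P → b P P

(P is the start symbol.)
Left-factoring transforms A → αβ₁ | αβ₂ into A → αA' and A' → β₁ | β₂
(α is the longest common prefix among the alternatives). Repeat until
no nonterminal has two alternatives with a common prefix.

Round 1: P has alternatives sharing prefix 'b'. Introduce P': P → b P'
  Add: P' → b
  Add: P' → P P

No remaining common prefixes — done.

Resulting grammar:
P → b P'
P' → b
P' → P P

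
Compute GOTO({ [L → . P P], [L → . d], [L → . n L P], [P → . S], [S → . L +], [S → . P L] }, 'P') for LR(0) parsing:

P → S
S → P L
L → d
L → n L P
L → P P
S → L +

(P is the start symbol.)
{ [L → . P P], [L → . d], [L → . n L P], [L → P . P], [P → . S], [S → . L +], [S → . P L], [S → P . L] }

GOTO(I, 'P') = CLOSURE({ [A → αX.β] : [A → α.Xβ] ∈ I, X = 'P' })

Items with dot before 'P', with the dot advanced:
  [L → . P P] → [L → P . P]
  [S → . P L] → [S → P . L]
Closure of the advanced items:
  [L → P . P] has the dot before P: add [P → . S]
  [S → P . L] has the dot before L: add [L → . d], [L → . n L P], [L → . P P]
  [P → . S] has the dot before S: add [S → . P L], [S → . L +]

GOTO = { [L → . P P], [L → . d], [L → . n L P], [L → P . P], [P → . S], [S → . L +], [S → . P L], [S → P . L] }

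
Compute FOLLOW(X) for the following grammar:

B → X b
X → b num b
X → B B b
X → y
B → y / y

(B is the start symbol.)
{ 'b' }

In B → X b: X is followed by b, add FIRST(b) \ {ε} = { 'b' }

Taking the union: FOLLOW(X) = { 'b' }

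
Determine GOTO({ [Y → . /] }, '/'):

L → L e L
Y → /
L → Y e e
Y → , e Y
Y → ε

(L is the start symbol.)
{ [Y → / .] }

GOTO(I, '/') = CLOSURE({ [A → αX.β] : [A → α.Xβ] ∈ I, X = '/' })

Items with dot before '/', with the dot advanced:
  [Y → . /] → [Y → / .]
Closure adds nothing (no advanced item has the dot before a non-terminal).

GOTO = { [Y → / .] }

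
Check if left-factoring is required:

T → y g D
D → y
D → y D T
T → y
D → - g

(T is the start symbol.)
Yes, T has productions with common prefix 'y'; D has productions with common prefix 'y'

Left-factoring is needed when two productions for the same non-terminal
share a common prefix on the right-hand side.

Productions for T:
  T → y g D
  T → y
Productions for D:
  D → y
  D → y D T
  D → - g

Found common prefix 'y' in productions for T
Found common prefix 'y' in productions for D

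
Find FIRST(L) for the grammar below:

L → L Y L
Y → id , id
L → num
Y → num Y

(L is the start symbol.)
To compute FIRST(L), examine every production with L on the left-hand side, reading each right-hand side left to right until a non-nullable symbol is reached.

From L → L Y L:
  - L is the symbol being defined: contributes nothing new
    L is not nullable, so stop
From L → num:
  - num is a terminal: add 'num' and stop

Collecting: FIRST(L) = { 'num' }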